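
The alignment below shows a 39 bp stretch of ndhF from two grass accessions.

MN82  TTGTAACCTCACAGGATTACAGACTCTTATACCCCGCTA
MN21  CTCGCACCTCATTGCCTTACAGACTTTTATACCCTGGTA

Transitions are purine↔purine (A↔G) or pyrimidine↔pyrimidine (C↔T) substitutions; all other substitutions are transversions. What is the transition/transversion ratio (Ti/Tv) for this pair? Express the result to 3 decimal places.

The sequences differ at positions 1 (T/C, transition), 3 (G/C, transversion), 4 (T/G, transversion), 5 (A/C, transversion), 12 (C/T, transition), 13 (A/T, transversion), 15 (G/C, transversion), 16 (A/C, transversion), 26 (C/T, transition), 35 (C/T, transition), 37 (C/G, transversion).
Of the 11 differences, 4 transitions and 7 transversions, so Ti/Tv = 4/7 = 0.571.

0.571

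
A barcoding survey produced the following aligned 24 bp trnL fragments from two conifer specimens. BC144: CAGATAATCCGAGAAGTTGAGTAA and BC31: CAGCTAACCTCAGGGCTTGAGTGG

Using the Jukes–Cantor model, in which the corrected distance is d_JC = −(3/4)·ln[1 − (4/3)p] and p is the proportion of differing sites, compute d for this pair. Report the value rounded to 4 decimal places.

0.5199

Mismatches occur at site 4 (A/C), site 8 (T/C), site 10 (C/T), site 11 (G/C), site 14 (A/G), site 15 (A/G), site 16 (G/C), site 23 (A/G), site 24 (A/G).
p = 9/24 = 0.375000.
d = −0.75 · ln(1 − (4/3)·0.375000) = −0.75 · ln(0.500000) = −0.75 · (-0.693147) = 0.5199.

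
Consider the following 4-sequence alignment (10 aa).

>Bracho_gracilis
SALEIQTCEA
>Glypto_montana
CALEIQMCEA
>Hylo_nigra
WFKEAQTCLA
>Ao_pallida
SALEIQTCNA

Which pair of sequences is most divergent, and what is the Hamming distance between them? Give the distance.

Pairwise Hamming distances:
  Bracho_gracilis vs Glypto_montana: 2
  Bracho_gracilis vs Hylo_nigra: 5
  Bracho_gracilis vs Ao_pallida: 1
  Glypto_montana vs Hylo_nigra: 6
  Glypto_montana vs Ao_pallida: 3
  Hylo_nigra vs Ao_pallida: 5
The largest is 6, between Glypto_montana and Hylo_nigra.

6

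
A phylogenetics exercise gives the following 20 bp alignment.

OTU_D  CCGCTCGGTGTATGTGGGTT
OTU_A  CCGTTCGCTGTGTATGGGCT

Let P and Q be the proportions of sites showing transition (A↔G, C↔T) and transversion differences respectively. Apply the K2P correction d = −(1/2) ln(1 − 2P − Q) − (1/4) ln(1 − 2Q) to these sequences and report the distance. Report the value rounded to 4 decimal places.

0.3253

Differing sites — 4:C/T (Ti); 8:G/C (Tv); 12:A/G (Ti); 14:G/A (Ti); 19:T/C (Ti).
Of the 5 differences, 4 transitions and 1 transversion over 20 sites: P = 4/20 = 0.200000, Q = 1/20 = 0.050000.
d = −0.5·ln(0.550000) − 0.25·ln(0.900000) = −0.5·(-0.597837) − 0.25·(-0.105361) = 0.3253.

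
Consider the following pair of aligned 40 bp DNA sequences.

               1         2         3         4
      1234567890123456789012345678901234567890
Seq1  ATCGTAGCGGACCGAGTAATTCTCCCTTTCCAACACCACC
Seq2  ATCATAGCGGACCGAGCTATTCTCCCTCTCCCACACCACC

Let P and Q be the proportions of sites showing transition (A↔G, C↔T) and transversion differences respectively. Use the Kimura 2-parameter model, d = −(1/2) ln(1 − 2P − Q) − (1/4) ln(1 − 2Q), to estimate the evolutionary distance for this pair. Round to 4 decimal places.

0.1379

Mismatches occur at site 4 (G→A, transition), site 17 (T→C, transition), site 18 (A→T, transversion), site 28 (T→C, transition), site 32 (A→C, transversion).
Of the 5 differences, 3 transitions and 2 transversions over 40 sites: P = 3/40 = 0.075000, Q = 2/40 = 0.050000.
d = −0.5·ln(0.800000) − 0.25·ln(0.900000) = −0.5·(-0.223144) − 0.25·(-0.105361) = 0.1379.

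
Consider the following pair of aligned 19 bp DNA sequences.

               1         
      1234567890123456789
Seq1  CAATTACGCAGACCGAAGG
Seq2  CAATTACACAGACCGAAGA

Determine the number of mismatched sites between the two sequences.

2

The sequences differ at positions 8 (G/A), 19 (G/A).
That gives 2 mismatches out of 19 aligned sites, so the Hamming distance is 2.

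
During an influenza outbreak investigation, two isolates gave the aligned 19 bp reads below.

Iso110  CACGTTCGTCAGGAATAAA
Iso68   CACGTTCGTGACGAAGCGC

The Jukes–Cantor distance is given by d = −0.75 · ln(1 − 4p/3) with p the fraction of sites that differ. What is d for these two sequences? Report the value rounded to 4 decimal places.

0.4099

The sequences differ at positions 10 (C/G), 12 (G/C), 16 (T/G), 17 (A/C), 18 (A/G), 19 (A/C).
p = 6/19 = 0.315789.
d = −0.75 · ln(1 − (4/3)·0.315789) = −0.75 · ln(0.578948) = −0.75 · (-0.546543) = 0.4099.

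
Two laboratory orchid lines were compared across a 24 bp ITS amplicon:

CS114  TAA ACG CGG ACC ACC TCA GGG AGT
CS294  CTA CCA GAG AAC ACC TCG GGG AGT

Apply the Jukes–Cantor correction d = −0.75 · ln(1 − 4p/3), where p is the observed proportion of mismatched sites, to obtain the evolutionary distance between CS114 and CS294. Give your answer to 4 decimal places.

0.4408

Differing sites — 1:T/C; 2:A/T; 4:A/C; 6:G/A; 7:C/G; 8:G/A; 11:C/A; 18:A/G.
p = 8/24 = 0.333333.
d = −0.75 · ln(1 − (4/3)·0.333333) = −0.75 · ln(0.555556) = −0.75 · (-0.587786) = 0.4408.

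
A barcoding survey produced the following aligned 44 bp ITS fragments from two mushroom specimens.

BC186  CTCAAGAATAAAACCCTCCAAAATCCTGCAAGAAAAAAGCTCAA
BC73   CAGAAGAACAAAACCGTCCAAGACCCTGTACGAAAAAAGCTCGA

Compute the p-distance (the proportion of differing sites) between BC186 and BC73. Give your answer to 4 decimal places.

The sequences differ at positions 2 (T/A), 3 (C/G), 9 (T/C), 16 (C/G), 22 (A/G), 24 (T/C), 29 (C/T), 31 (A/C), 43 (A/G).
There are 9 differences over 44 sites, so p = 9/44 = 0.2045.

0.2045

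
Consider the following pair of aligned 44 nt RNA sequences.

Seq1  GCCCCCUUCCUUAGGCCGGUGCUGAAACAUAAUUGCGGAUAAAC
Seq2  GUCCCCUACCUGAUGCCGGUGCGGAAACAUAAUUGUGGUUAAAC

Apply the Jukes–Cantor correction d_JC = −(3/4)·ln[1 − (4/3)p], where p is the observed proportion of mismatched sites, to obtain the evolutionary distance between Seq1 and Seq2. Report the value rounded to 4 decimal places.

The sequences differ at positions 2 (C/U), 8 (U/A), 12 (U/G), 14 (G/U), 23 (U/G), 36 (C/U), 39 (A/U).
p = 7/44 = 0.159091.
d = −0.75 · ln(1 − (4/3)·0.159091) = −0.75 · ln(0.787879) = −0.75 · (-0.238411) = 0.1788.

0.1788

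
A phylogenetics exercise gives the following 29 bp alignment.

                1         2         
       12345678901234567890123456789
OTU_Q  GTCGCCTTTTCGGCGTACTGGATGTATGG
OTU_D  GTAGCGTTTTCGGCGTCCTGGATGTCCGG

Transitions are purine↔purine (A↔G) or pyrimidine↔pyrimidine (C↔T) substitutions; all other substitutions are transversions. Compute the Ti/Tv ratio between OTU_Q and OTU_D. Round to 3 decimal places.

0.250

Differing sites — 3:C/A (Tv); 6:C/G (Tv); 17:A/C (Tv); 26:A/C (Tv); 27:T/C (Ti).
Of the 5 differences, 1 transition and 4 transversions, so Ti/Tv = 1/4 = 0.250.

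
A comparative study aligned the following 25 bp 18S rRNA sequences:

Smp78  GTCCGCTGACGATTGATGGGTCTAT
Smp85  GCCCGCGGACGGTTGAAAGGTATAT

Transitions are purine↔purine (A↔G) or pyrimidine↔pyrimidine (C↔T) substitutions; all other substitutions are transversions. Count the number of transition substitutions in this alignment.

The sequences differ at positions 2 (T/C, transition), 7 (T/G, transversion), 12 (A/G, transition), 17 (T/A, transversion), 18 (G/A, transition), 22 (C/A, transversion).
Of the 6 differences, 3 transitions and 3 transversions, so the answer is 3.

3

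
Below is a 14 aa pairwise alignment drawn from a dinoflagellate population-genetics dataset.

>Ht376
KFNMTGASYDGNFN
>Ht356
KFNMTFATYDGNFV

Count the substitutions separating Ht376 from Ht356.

The sequences differ at positions 6 (G/F), 8 (S/T), 14 (N/V).
That gives 3 mismatches out of 14 aligned sites, so the Hamming distance is 3.

3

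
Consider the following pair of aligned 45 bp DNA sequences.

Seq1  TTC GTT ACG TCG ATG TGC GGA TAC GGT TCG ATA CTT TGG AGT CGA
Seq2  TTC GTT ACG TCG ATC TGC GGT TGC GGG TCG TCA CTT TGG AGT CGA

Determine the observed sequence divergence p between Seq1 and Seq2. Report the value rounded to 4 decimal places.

Mismatches occur at site 15 (G/C), site 21 (A/T), site 23 (A/G), site 27 (T/G), site 31 (A/T), site 32 (T/C).
There are 6 differences over 45 sites, so p = 6/45 = 0.1333.

0.1333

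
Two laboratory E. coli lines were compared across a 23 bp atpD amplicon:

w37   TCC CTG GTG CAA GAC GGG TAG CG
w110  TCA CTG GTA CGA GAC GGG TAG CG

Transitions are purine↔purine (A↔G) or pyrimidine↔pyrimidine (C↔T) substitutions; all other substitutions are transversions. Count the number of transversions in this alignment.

1

Differing sites — 3:C/A (Tv); 9:G/A (Ti); 11:A/G (Ti).
Of the 3 differences, 2 transitions and 1 transversion, so the answer is 1.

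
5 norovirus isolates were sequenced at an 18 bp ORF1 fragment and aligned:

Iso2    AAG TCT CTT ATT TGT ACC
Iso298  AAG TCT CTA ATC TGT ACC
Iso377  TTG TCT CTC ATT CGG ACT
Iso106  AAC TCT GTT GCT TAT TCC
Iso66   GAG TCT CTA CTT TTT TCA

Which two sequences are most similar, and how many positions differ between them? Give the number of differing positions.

2

Pairwise Hamming distances:
  Iso2 vs Iso298: 2
  Iso2 vs Iso377: 6
  Iso2 vs Iso106: 6
  Iso2 vs Iso66: 6
  Iso298 vs Iso377: 7
  Iso298 vs Iso106: 8
  Iso298 vs Iso66: 6
  Iso377 vs Iso106: 12
  Iso377 vs Iso66: 9
  Iso106 vs Iso66: 8
The smallest is 2, between Iso2 and Iso298.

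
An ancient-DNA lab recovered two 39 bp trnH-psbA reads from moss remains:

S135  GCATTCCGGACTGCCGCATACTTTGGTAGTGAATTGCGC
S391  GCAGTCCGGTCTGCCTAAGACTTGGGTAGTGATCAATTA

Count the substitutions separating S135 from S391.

13

Mismatches occur at site 4 (T→G), site 10 (A→T), site 16 (G→T), site 17 (C→A), site 19 (T→G), site 24 (T→G), site 33 (A→T), site 34 (T→C), site 35 (T→A), site 36 (G→A), site 37 (C→T), site 38 (G→T), site 39 (C→A).
That gives 13 mismatches out of 39 aligned sites, so the Hamming distance is 13.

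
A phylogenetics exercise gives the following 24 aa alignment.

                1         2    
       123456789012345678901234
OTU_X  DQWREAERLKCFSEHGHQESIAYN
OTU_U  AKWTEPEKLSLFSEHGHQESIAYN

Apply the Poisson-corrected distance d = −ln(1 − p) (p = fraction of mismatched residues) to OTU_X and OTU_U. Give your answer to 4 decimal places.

0.3448

The sequences differ at positions 1 (D/A), 2 (Q/K), 4 (R/T), 6 (A/P), 8 (R/K), 10 (K/S), 11 (C/L).
p = 7/24 = 0.291667.
d = −ln(1 − 0.291667) = −ln(0.708333) = 0.3448.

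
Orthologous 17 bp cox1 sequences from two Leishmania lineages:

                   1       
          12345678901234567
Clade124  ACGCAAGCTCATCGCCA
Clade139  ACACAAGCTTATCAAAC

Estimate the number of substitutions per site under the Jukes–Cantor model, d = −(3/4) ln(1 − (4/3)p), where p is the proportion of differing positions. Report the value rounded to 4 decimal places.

0.4770

Mismatches occur at site 3 (G→A), site 10 (C→T), site 14 (G→A), site 15 (C→A), site 16 (C→A), site 17 (A→C).
p = 6/17 = 0.352941.
d = −0.75 · ln(1 − (4/3)·0.352941) = −0.75 · ln(0.529412) = −0.75 · (-0.635988) = 0.4770.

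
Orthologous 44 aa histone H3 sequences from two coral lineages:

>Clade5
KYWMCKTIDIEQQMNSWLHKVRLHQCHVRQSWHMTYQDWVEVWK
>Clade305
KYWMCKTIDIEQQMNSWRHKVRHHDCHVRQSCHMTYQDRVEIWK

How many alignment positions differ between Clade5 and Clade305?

6

The sequences differ at positions 18 (L/R), 23 (L/H), 25 (Q/D), 32 (W/C), 39 (W/R), 42 (V/I).
That gives 6 mismatches out of 44 aligned sites, so the Hamming distance is 6.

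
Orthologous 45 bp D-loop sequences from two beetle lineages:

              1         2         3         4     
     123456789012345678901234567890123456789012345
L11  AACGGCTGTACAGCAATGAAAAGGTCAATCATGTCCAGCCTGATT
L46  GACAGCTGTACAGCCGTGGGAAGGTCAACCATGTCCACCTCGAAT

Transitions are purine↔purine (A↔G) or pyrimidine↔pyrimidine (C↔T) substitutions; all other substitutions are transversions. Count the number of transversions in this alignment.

Mismatches occur at site 1 (A↔G, transition), site 4 (G↔A, transition), site 15 (A↔C, transversion), site 16 (A↔G, transition), site 19 (A↔G, transition), site 20 (A↔G, transition), site 29 (T↔C, transition), site 38 (G↔C, transversion), site 40 (C↔T, transition), site 41 (T↔C, transition), site 44 (T↔A, transversion).
Of the 11 differences, 8 transitions and 3 transversions, so the answer is 3.

3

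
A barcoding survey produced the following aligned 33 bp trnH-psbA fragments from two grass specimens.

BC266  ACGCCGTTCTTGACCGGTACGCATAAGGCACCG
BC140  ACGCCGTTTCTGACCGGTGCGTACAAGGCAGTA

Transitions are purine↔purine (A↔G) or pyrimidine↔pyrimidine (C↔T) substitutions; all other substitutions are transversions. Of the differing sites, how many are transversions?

1

Differing sites — 9:C/T (Ti); 10:T/C (Ti); 19:A/G (Ti); 22:C/T (Ti); 24:T/C (Ti); 31:C/G (Tv); 32:C/T (Ti); 33:G/A (Ti).
Of the 8 differences, 7 transitions and 1 transversion, so the answer is 1.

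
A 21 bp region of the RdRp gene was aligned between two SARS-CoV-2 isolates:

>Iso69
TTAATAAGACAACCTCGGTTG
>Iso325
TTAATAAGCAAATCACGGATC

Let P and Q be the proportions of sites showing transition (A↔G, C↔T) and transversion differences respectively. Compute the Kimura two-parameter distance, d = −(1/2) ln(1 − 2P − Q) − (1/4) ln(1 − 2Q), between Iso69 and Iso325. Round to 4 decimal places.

0.3644

Mismatches occur at site 9 (A→C, transversion), site 10 (C→A, transversion), site 13 (C→T, transition), site 15 (T→A, transversion), site 19 (T→A, transversion), site 21 (G→C, transversion).
Of the 6 differences, 1 transition and 5 transversions over 21 sites: P = 1/21 = 0.047619, Q = 5/21 = 0.238095.
d = −0.5·ln(0.666667) − 0.25·ln(0.523810) = −0.5·(-0.405465) − 0.25·(-0.646626) = 0.3644.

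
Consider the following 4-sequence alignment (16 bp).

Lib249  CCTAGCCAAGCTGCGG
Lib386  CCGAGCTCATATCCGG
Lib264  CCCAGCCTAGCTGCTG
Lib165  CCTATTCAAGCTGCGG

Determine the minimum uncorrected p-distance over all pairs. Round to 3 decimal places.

Pairwise Hamming distances:
  Lib249 vs Lib386: 6
  Lib249 vs Lib264: 3
  Lib249 vs Lib165: 2
  Lib386 vs Lib264: 7
  Lib386 vs Lib165: 8
  Lib264 vs Lib165: 5
The smallest is 2 mismatches, between Lib249 and Lib165; p = 2/16 = 0.125.

0.125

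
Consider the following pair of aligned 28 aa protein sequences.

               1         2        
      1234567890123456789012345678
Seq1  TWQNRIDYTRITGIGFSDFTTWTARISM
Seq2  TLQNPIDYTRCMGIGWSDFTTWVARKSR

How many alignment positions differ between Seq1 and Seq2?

8

The sequences differ at positions 2 (W/L), 5 (R/P), 11 (I/C), 12 (T/M), 16 (F/W), 23 (T/V), 26 (I/K), 28 (M/R).
That gives 8 mismatches out of 28 aligned sites, so the Hamming distance is 8.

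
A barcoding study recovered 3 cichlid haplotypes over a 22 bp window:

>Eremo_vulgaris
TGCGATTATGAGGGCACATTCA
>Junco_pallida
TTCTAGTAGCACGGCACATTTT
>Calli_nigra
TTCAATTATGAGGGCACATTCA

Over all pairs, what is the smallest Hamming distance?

Pairwise Hamming distances:
  Eremo_vulgaris vs Junco_pallida: 8
  Eremo_vulgaris vs Calli_nigra: 2
  Junco_pallida vs Calli_nigra: 7
The smallest is 2, between Eremo_vulgaris and Calli_nigra.

2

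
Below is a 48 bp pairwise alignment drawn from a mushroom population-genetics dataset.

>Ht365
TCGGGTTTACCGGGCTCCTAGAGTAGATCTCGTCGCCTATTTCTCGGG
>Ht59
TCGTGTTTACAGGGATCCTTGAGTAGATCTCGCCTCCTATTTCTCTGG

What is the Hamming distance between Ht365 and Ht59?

7

Mismatches occur at site 4 (G↔T), site 11 (C↔A), site 15 (C↔A), site 20 (A↔T), site 33 (T↔C), site 35 (G↔T), site 46 (G↔T).
That gives 7 mismatches out of 48 aligned sites, so the Hamming distance is 7.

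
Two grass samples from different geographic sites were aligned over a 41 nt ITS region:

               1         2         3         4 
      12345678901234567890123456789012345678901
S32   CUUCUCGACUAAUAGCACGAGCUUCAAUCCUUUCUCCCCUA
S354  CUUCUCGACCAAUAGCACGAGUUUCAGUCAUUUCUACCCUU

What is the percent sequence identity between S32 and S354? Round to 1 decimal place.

Differing sites — 10:U/C; 22:C/U; 27:A/G; 30:C/A; 36:C/A; 41:A/U.
35 of the 41 sites match, so the percent identity is 35/41 × 100 = 85.4%.

85.4%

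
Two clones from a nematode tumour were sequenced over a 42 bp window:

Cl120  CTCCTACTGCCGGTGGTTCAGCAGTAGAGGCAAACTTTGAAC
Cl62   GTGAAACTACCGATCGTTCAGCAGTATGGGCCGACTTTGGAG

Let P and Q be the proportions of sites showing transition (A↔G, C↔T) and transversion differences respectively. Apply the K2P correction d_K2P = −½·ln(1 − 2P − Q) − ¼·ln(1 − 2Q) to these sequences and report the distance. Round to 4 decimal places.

Differing sites — 1:C/G (Tv); 3:C/G (Tv); 4:C/A (Tv); 5:T/A (Tv); 9:G/A (Ti); 13:G/A (Ti); 15:G/C (Tv); 27:G/T (Tv); 28:A/G (Ti); 32:A/C (Tv); 33:A/G (Ti); 40:A/G (Ti); 42:C/G (Tv).
Of the 13 differences, 5 transitions and 8 transversions over 42 sites: P = 5/42 = 0.119048, Q = 8/42 = 0.190476.
d = −0.5·ln(0.571428) − 0.25·ln(0.619048) = −0.5·(-0.559617) − 0.25·(-0.479572) = 0.3997.

0.3997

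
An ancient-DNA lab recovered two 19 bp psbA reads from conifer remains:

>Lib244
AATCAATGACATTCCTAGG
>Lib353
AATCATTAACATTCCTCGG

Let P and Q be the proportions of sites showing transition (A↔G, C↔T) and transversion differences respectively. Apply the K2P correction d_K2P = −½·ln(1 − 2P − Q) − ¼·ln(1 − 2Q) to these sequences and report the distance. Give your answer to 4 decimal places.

Differing sites — 6:A/T (Tv); 8:G/A (Ti); 17:A/C (Tv).
Of the 3 differences, 1 transition and 2 transversions over 19 sites: P = 1/19 = 0.052632, Q = 2/19 = 0.105263.
d = −0.5·ln(0.789473) − 0.25·ln(0.789474) = −0.5·(-0.236390) − 0.25·(-0.236388) = 0.1773.

0.1773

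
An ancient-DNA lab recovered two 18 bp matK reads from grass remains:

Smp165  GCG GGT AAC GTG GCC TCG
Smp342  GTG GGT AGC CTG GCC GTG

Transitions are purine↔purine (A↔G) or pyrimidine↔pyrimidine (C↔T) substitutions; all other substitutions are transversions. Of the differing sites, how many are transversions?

2

The sequences differ at positions 2 (C/T, transition), 8 (A/G, transition), 10 (G/C, transversion), 16 (T/G, transversion), 17 (C/T, transition).
Of the 5 differences, 3 transitions and 2 transversions, so the answer is 2.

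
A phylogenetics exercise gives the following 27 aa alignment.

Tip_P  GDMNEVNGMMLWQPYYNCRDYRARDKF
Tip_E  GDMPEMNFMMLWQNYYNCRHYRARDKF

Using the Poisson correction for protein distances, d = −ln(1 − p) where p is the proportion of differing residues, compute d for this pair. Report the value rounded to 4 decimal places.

0.2048

The sequences differ at positions 4 (N/P), 6 (V/M), 8 (G/F), 14 (P/N), 20 (D/H).
p = 5/27 = 0.185185.
d = −ln(1 − 0.185185) = −ln(0.814815) = 0.2048.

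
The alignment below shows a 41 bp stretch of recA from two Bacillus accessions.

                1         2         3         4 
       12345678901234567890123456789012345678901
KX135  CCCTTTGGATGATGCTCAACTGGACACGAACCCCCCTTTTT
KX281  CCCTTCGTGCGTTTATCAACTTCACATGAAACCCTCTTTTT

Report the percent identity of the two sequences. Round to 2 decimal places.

Differing sites — 6:T/C; 8:G/T; 9:A/G; 10:T/C; 12:A/T; 14:G/T; 15:C/A; 22:G/T; 23:G/C; 27:C/T; 31:C/A; 35:C/T.
29 of the 41 sites match, so the percent identity is 29/41 × 100 = 70.73%.

70.73%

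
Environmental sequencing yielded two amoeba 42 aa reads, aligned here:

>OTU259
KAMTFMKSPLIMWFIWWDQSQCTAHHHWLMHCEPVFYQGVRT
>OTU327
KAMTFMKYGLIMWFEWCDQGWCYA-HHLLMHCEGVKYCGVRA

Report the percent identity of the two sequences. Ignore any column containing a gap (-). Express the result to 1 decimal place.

70.7%

Excluding the 1 gap column leaves 41 comparable sites.
Differing sites — 8:S/Y; 9:P/G; 15:I/E; 17:W/C; 20:S/G; 21:Q/W; 23:T/Y; 28:W/L; 34:P/G; 36:F/K; 38:Q/C; 42:T/A.
29 of the 41 comparable sites match, so the percent identity is 29/41 × 100 = 70.7%.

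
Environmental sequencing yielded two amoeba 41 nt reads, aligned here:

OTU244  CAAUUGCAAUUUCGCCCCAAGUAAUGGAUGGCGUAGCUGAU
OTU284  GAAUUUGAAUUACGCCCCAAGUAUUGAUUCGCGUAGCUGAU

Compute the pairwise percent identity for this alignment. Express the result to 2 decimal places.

80.49%

The sequences differ at positions 1 (C/G), 6 (G/U), 7 (C/G), 12 (U/A), 24 (A/U), 27 (G/A), 28 (A/U), 30 (G/C).
33 of the 41 sites match, so the percent identity is 33/41 × 100 = 80.49%.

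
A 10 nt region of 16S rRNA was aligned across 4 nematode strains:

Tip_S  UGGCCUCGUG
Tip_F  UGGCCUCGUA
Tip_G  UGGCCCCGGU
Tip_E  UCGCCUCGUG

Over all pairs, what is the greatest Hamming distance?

Pairwise Hamming distances:
  Tip_S vs Tip_F: 1
  Tip_S vs Tip_G: 3
  Tip_S vs Tip_E: 1
  Tip_F vs Tip_G: 3
  Tip_F vs Tip_E: 2
  Tip_G vs Tip_E: 4
The largest is 4, between Tip_G and Tip_E.

4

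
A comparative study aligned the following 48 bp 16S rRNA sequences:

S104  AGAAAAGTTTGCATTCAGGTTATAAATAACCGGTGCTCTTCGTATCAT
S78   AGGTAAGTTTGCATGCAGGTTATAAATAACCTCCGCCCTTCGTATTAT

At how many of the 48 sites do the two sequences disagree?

The sequences differ at positions 3 (A/G), 4 (A/T), 15 (T/G), 32 (G/T), 33 (G/C), 34 (T/C), 37 (T/C), 46 (C/T).
That gives 8 mismatches out of 48 aligned sites, so the Hamming distance is 8.

8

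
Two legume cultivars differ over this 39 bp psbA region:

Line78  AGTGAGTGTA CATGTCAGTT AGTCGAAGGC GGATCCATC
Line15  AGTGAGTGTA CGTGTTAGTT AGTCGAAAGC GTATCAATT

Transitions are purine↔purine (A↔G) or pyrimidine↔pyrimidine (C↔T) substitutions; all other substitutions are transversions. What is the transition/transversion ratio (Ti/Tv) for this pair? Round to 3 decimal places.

2.000

Mismatches occur at site 12 (A↔G, transition), site 16 (C↔T, transition), site 28 (G↔A, transition), site 32 (G↔T, transversion), site 36 (C↔A, transversion), site 39 (C↔T, transition).
Of the 6 differences, 4 transitions and 2 transversions, so Ti/Tv = 4/2 = 2.000.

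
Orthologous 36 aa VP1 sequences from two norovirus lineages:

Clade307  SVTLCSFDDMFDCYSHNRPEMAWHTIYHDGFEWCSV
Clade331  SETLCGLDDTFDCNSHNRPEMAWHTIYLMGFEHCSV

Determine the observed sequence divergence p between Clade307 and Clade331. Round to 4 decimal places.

0.2222

Mismatches occur at site 2 (V↔E), site 6 (S↔G), site 7 (F↔L), site 10 (M↔T), site 14 (Y↔N), site 28 (H↔L), site 29 (D↔M), site 33 (W↔H).
There are 8 differences over 36 sites, so p = 8/36 = 0.2222.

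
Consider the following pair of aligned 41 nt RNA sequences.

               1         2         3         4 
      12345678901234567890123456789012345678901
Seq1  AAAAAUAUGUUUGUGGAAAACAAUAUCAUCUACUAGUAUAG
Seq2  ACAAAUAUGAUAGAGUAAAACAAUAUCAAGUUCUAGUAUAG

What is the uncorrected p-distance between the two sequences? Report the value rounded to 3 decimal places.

0.195

Differing sites — 2:A/C; 10:U/A; 12:U/A; 14:U/A; 16:G/U; 29:U/A; 30:C/G; 32:A/U.
There are 8 differences over 41 sites, so p = 8/41 = 0.195.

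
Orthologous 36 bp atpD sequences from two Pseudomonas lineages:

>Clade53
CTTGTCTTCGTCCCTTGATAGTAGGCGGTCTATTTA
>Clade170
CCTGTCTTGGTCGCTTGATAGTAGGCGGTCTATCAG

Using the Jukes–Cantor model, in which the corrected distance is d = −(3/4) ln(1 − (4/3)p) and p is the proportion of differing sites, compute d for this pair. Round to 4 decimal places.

0.1885

Mismatches occur at site 2 (T↔C), site 9 (C↔G), site 13 (C↔G), site 34 (T↔C), site 35 (T↔A), site 36 (A↔G).
p = 6/36 = 0.166667.
d = −0.75 · ln(1 − (4/3)·0.166667) = −0.75 · ln(0.777777) = −0.75 · (-0.251315) = 0.1885.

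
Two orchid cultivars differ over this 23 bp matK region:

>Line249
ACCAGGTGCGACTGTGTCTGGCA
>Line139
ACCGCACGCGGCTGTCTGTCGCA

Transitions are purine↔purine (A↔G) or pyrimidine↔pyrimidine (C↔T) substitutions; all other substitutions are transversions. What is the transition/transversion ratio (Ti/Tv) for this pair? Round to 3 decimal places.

1.000

The sequences differ at positions 4 (A/G, transition), 5 (G/C, transversion), 6 (G/A, transition), 7 (T/C, transition), 11 (A/G, transition), 16 (G/C, transversion), 18 (C/G, transversion), 20 (G/C, transversion).
Of the 8 differences, 4 transitions and 4 transversions, so Ti/Tv = 4/4 = 1.000.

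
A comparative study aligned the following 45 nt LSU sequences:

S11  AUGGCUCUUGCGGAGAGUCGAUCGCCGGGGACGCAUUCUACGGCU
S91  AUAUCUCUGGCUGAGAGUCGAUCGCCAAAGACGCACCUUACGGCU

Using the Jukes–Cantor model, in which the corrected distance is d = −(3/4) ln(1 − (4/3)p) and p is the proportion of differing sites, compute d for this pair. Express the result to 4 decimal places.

0.2635

The sequences differ at positions 3 (G/A), 4 (G/U), 9 (U/G), 12 (G/U), 27 (G/A), 28 (G/A), 29 (G/A), 36 (U/C), 37 (U/C), 38 (C/U).
p = 10/45 = 0.222222.
d = −0.75 · ln(1 − (4/3)·0.222222) = −0.75 · ln(0.703704) = −0.75 · (-0.351397) = 0.2635.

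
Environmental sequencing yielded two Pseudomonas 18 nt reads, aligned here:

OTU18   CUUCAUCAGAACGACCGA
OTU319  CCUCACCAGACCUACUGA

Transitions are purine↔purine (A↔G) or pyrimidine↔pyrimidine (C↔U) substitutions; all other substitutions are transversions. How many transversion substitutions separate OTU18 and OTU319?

Mismatches occur at site 2 (U→C, transition), site 6 (U→C, transition), site 11 (A→C, transversion), site 13 (G→U, transversion), site 16 (C→U, transition).
Of the 5 differences, 3 transitions and 2 transversions, so the answer is 2.

2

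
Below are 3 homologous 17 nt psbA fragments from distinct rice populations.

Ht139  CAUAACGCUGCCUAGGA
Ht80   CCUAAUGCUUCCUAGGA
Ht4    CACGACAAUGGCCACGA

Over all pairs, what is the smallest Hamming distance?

Pairwise Hamming distances:
  Ht139 vs Ht80: 3
  Ht139 vs Ht4: 7
  Ht80 vs Ht4: 10
The smallest is 3, between Ht139 and Ht80.

3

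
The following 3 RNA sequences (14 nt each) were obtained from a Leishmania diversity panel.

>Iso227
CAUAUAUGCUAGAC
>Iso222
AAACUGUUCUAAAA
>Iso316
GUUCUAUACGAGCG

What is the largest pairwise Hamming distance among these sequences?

9

Pairwise Hamming distances:
  Iso227 vs Iso222: 7
  Iso227 vs Iso316: 7
  Iso222 vs Iso316: 9
The largest is 9, between Iso222 and Iso316.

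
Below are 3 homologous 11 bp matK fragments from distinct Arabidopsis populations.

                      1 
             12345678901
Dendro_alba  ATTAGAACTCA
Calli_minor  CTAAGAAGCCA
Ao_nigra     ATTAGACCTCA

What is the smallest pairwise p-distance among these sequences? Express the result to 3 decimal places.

0.091

Pairwise Hamming distances:
  Dendro_alba vs Calli_minor: 4
  Dendro_alba vs Ao_nigra: 1
  Calli_minor vs Ao_nigra: 5
The smallest is 1 mismatch, between Dendro_alba and Ao_nigra; p = 1/11 = 0.091.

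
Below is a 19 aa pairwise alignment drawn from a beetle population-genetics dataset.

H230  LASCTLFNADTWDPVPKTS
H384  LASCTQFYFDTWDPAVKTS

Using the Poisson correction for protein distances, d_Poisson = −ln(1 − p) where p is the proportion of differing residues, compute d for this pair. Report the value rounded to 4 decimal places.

0.3054

Differing sites — 6:L/Q; 8:N/Y; 9:A/F; 15:V/A; 16:P/V.
p = 5/19 = 0.263158.
d = −ln(1 − 0.263158) = −ln(0.736842) = 0.3054.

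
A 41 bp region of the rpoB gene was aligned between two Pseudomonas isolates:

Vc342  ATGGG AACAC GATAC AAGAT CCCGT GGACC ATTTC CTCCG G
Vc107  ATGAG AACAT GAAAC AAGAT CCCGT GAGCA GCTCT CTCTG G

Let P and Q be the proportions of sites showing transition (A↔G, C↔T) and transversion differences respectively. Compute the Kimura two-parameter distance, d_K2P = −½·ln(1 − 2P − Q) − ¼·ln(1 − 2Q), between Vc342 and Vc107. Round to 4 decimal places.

Differing sites — 4:G/A (Ti); 10:C/T (Ti); 13:T/A (Tv); 27:G/A (Ti); 28:A/G (Ti); 30:C/A (Tv); 31:A/G (Ti); 32:T/C (Ti); 34:T/C (Ti); 35:C/T (Ti); 39:C/T (Ti).
Of the 11 differences, 9 transitions and 2 transversions over 41 sites: P = 9/41 = 0.219512, Q = 2/41 = 0.048780.
d = −0.5·ln(0.512196) − 0.25·ln(0.902440) = −0.5·(-0.669048) − 0.25·(-0.102653) = 0.3602.

0.3602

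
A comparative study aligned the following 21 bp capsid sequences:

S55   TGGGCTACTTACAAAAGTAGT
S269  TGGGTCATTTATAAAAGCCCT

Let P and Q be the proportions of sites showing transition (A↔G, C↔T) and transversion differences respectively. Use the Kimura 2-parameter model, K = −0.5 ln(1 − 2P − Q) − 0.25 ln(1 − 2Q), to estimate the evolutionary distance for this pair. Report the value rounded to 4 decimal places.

0.4765

The sequences differ at positions 5 (C/T, transition), 6 (T/C, transition), 8 (C/T, transition), 12 (C/T, transition), 18 (T/C, transition), 19 (A/C, transversion), 20 (G/C, transversion).
Of the 7 differences, 5 transitions and 2 transversions over 21 sites: P = 5/21 = 0.238095, Q = 2/21 = 0.095238.
d = −0.5·ln(0.428572) − 0.25·ln(0.809524) = −0.5·(-0.847297) − 0.25·(-0.211309) = 0.4765.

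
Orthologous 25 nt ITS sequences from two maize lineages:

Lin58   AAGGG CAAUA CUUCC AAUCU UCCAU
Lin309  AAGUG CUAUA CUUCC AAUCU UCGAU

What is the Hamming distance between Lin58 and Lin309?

3

Mismatches occur at site 4 (G↔U), site 7 (A↔U), site 23 (C↔G).
That gives 3 mismatches out of 25 aligned sites, so the Hamming distance is 3.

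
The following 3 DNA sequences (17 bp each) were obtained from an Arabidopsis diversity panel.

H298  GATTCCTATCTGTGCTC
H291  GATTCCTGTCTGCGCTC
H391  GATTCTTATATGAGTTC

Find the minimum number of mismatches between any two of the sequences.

2

Pairwise Hamming distances:
  H298 vs H291: 2
  H298 vs H391: 4
  H291 vs H391: 5
The smallest is 2, between H298 and H291.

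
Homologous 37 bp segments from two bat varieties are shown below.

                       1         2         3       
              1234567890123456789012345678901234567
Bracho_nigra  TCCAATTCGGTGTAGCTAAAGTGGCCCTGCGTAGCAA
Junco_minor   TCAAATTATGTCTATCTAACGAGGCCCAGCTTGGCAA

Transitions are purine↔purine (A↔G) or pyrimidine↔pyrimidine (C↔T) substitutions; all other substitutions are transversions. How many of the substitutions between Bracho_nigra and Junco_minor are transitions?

1

Mismatches occur at site 3 (C→A, transversion), site 8 (C→A, transversion), site 9 (G→T, transversion), site 12 (G→C, transversion), site 15 (G→T, transversion), site 20 (A→C, transversion), site 22 (T→A, transversion), site 28 (T→A, transversion), site 31 (G→T, transversion), site 33 (A→G, transition).
Of the 10 differences, 1 transition and 9 transversions, so the answer is 1.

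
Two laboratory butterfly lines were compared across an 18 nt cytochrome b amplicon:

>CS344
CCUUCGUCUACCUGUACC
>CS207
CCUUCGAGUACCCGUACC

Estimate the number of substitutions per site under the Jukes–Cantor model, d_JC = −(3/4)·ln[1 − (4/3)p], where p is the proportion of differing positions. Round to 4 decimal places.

0.1885

Differing sites — 7:U/A; 8:C/G; 13:U/C.
p = 3/18 = 0.166667.
d = −0.75 · ln(1 − (4/3)·0.166667) = −0.75 · ln(0.777777) = −0.75 · (-0.251315) = 0.1885.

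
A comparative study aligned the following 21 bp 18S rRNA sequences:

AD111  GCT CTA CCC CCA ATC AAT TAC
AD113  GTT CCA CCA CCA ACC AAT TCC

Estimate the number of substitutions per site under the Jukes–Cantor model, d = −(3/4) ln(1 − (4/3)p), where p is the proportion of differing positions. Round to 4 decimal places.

0.2865

The sequences differ at positions 2 (C/T), 5 (T/C), 9 (C/A), 14 (T/C), 20 (A/C).
p = 5/21 = 0.238095.
d = −0.75 · ln(1 − (4/3)·0.238095) = −0.75 · ln(0.682540) = −0.75 · (-0.381934) = 0.2865.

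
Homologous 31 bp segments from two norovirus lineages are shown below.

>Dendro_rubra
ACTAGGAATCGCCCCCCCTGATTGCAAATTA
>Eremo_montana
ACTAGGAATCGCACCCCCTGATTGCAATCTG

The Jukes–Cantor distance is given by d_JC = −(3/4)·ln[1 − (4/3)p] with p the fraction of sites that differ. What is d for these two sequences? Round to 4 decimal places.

Mismatches occur at site 13 (C↔A), site 28 (A↔T), site 29 (T↔C), site 31 (A↔G).
p = 4/31 = 0.129032.
d = −0.75 · ln(1 − (4/3)·0.129032) = −0.75 · ln(0.827957) = −0.75 · (-0.188794) = 0.1416.

0.1416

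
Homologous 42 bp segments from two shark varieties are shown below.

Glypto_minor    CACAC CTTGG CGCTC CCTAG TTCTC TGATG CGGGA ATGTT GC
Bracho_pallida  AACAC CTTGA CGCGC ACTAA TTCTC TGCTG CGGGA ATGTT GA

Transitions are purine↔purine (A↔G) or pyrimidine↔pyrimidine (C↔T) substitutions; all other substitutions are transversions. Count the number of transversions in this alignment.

5

Mismatches occur at site 1 (C/A, transversion), site 10 (G/A, transition), site 14 (T/G, transversion), site 16 (C/A, transversion), site 20 (G/A, transition), site 28 (A/C, transversion), site 42 (C/A, transversion).
Of the 7 differences, 2 transitions and 5 transversions, so the answer is 5.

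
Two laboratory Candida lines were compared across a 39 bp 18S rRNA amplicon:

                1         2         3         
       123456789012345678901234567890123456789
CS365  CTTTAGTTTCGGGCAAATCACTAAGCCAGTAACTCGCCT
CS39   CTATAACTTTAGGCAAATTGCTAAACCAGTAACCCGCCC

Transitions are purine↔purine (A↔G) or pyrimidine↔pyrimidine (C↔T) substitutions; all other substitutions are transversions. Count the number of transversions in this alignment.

The sequences differ at positions 3 (T/A, transversion), 6 (G/A, transition), 7 (T/C, transition), 10 (C/T, transition), 11 (G/A, transition), 19 (C/T, transition), 20 (A/G, transition), 25 (G/A, transition), 34 (T/C, transition), 39 (T/C, transition).
Of the 10 differences, 9 transitions and 1 transversion, so the answer is 1.

1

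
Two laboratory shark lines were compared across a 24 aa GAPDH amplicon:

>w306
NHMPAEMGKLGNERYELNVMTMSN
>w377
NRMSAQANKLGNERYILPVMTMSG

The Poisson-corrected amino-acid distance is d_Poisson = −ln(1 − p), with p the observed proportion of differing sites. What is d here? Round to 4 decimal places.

0.4055

Differing sites — 2:H/R; 4:P/S; 6:E/Q; 7:M/A; 8:G/N; 16:E/I; 18:N/P; 24:N/G.
p = 8/24 = 0.333333.
d = −ln(1 − 0.333333) = −ln(0.666667) = 0.4055.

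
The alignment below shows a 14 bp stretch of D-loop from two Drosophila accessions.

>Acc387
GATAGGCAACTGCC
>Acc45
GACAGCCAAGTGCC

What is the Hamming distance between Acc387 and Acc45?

3

Mismatches occur at site 3 (T↔C), site 6 (G↔C), site 10 (C↔G).
That gives 3 mismatches out of 14 aligned sites, so the Hamming distance is 3.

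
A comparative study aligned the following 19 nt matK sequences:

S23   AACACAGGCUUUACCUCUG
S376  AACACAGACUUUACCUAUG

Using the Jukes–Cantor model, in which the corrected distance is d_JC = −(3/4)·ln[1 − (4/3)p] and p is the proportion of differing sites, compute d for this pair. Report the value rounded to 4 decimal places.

0.1134

The sequences differ at positions 8 (G/A), 17 (C/A).
p = 2/19 = 0.105263.
d = −0.75 · ln(1 − (4/3)·0.105263) = −0.75 · ln(0.859649) = −0.75 · (-0.151231) = 0.1134.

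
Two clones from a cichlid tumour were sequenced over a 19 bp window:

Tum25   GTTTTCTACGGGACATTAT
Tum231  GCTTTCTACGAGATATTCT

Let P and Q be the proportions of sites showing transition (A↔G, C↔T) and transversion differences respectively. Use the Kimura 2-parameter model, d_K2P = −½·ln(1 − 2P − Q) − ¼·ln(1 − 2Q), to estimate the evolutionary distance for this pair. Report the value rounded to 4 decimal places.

0.2576

The sequences differ at positions 2 (T/C, transition), 11 (G/A, transition), 14 (C/T, transition), 18 (A/C, transversion).
Of the 4 differences, 3 transitions and 1 transversion over 19 sites: P = 3/19 = 0.157895, Q = 1/19 = 0.052632.
d = −0.5·ln(0.631578) − 0.25·ln(0.894736) = −0.5·(-0.459534) − 0.25·(-0.111227) = 0.2576.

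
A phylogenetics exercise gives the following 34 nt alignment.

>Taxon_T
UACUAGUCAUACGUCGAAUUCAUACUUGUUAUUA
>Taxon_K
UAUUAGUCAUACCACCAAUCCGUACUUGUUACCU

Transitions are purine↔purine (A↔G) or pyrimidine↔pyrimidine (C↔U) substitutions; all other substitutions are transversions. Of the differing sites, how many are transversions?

The sequences differ at positions 3 (C/U, transition), 13 (G/C, transversion), 14 (U/A, transversion), 16 (G/C, transversion), 20 (U/C, transition), 22 (A/G, transition), 32 (U/C, transition), 33 (U/C, transition), 34 (A/U, transversion).
Of the 9 differences, 5 transitions and 4 transversions, so the answer is 4.

4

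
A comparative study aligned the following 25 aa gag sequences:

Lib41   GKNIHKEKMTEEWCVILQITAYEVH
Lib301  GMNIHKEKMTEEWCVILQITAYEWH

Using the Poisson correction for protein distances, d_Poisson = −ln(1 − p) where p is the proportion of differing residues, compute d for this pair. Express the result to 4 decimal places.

Differing sites — 2:K/M; 24:V/W.
p = 2/25 = 0.080000.
d = −ln(1 − 0.080000) = −ln(0.920000) = 0.0834.

0.0834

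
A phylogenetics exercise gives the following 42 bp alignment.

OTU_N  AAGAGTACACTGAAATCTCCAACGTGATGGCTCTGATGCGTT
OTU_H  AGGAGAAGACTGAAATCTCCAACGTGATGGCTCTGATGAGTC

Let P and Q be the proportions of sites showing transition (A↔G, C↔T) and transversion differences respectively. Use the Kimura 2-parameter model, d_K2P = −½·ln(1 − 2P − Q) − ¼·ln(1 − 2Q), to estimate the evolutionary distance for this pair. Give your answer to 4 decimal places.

Differing sites — 2:A/G (Ti); 6:T/A (Tv); 8:C/G (Tv); 39:C/A (Tv); 42:T/C (Ti).
Of the 5 differences, 2 transitions and 3 transversions over 42 sites: P = 2/42 = 0.047619, Q = 3/42 = 0.071429.
d = −0.5·ln(0.833333) − 0.25·ln(0.857142) = −0.5·(-0.182322) − 0.25·(-0.154152) = 0.1297.

0.1297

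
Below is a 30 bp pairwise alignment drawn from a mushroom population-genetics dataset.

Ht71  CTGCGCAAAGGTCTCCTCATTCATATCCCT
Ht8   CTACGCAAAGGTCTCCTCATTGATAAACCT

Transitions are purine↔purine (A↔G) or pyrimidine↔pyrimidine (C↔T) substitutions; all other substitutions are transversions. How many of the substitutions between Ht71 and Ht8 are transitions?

1

Differing sites — 3:G/A (Ti); 22:C/G (Tv); 26:T/A (Tv); 27:C/A (Tv).
Of the 4 differences, 1 transition and 3 transversions, so the answer is 1.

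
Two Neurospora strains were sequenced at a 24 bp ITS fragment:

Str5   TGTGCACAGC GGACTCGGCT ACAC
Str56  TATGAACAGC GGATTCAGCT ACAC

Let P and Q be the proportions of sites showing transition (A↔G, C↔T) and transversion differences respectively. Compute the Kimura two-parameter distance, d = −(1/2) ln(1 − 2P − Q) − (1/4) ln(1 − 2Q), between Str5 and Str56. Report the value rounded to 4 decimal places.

The sequences differ at positions 2 (G/A, transition), 5 (C/A, transversion), 14 (C/T, transition), 17 (G/A, transition).
Of the 4 differences, 3 transitions and 1 transversion over 24 sites: P = 3/24 = 0.125000, Q = 1/24 = 0.041667.
d = −0.5·ln(0.708333) − 0.25·ln(0.916666) = −0.5·(-0.344841) − 0.25·(-0.087012) = 0.1942.

0.1942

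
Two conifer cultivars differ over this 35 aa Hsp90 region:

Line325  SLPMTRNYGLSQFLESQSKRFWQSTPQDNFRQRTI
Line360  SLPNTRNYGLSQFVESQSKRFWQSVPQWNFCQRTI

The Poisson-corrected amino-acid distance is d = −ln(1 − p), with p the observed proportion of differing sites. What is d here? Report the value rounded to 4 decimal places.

0.1542

The sequences differ at positions 4 (M/N), 14 (L/V), 25 (T/V), 28 (D/W), 31 (R/C).
p = 5/35 = 0.142857.
d = −ln(1 − 0.142857) = −ln(0.857143) = 0.1542.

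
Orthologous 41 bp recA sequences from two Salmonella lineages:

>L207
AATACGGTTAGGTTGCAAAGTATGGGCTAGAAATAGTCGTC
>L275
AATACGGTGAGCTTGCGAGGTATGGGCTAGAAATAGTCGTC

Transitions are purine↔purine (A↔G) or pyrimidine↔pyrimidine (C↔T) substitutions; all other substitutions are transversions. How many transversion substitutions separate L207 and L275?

2

The sequences differ at positions 9 (T/G, transversion), 12 (G/C, transversion), 17 (A/G, transition), 19 (A/G, transition).
Of the 4 differences, 2 transitions and 2 transversions, so the answer is 2.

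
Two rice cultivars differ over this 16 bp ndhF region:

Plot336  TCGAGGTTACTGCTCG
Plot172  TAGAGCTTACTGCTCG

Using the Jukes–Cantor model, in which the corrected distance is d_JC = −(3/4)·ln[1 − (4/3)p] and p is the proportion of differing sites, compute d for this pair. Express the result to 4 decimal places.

0.1367

Mismatches occur at site 2 (C/A), site 6 (G/C).
p = 2/16 = 0.125000.
d = −0.75 · ln(1 − (4/3)·0.125000) = −0.75 · ln(0.833333) = −0.75 · (-0.182322) = 0.1367.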